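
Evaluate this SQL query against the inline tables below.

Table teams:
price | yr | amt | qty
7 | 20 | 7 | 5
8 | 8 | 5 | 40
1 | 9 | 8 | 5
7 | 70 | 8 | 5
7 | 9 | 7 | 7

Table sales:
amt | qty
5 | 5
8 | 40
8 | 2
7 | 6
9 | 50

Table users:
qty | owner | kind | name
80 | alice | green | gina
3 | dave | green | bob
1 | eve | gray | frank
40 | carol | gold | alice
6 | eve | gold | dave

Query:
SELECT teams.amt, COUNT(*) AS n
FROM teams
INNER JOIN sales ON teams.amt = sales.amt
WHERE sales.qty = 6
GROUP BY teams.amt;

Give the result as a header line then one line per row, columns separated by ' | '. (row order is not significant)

== RESULT ==
teams.amt | n
7 | 2

Derivation:
After JOIN sales (7 rows):
teams.price | teams.yr | teams.amt | teams.qty | sales.amt | sales.qty
7 | 20 | 7 | 5 | 7 | 6
8 | 8 | 5 | 40 | 5 | 5
1 | 9 | 8 | 5 | 8 | 40
1 | 9 | 8 | 5 | 8 | 2
7 | 70 | 8 | 5 | 8 | 40
7 | 70 | 8 | 5 | 8 | 2
7 | 9 | 7 | 7 | 7 | 6
After WHERE (2 rows):
teams.price | teams.yr | teams.amt | teams.qty | sales.amt | sales.qty
7 | 20 | 7 | 5 | 7 | 6
7 | 9 | 7 | 7 | 7 | 6
After GROUP BY (1 rows):
teams.amt | n
7 | 2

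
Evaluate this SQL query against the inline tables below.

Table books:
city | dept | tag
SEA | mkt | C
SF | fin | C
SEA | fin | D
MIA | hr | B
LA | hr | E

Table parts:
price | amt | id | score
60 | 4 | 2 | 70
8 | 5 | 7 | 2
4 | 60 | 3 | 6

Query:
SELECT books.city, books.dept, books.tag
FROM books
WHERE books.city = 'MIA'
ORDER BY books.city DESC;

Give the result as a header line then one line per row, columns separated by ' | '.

After WHERE (1 rows):
books.city | books.dept | books.tag
MIA | hr | B
After SELECT (1 rows):
books.city | books.dept | books.tag
MIA | hr | B
After ORDER BY (1 rows):
books.city | books.dept | books.tag
MIA | hr | B

== RESULT ==
books.city | books.dept | books.tag
MIA | hr | B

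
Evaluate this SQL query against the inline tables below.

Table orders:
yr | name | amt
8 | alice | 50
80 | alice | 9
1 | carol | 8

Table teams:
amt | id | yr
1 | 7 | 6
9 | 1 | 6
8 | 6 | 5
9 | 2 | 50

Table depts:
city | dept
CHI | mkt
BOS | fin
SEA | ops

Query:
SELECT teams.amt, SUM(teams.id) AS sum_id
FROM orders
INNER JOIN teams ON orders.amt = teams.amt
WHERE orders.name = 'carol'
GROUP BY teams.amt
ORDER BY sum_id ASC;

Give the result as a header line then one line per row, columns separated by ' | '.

== RESULT ==
teams.amt | sum_id
8 | 6

Derivation:
After JOIN teams (3 rows):
orders.yr | orders.name | orders.amt | teams.amt | teams.id | teams.yr
80 | alice | 9 | 9 | 1 | 6
80 | alice | 9 | 9 | 2 | 50
1 | carol | 8 | 8 | 6 | 5
After WHERE (1 rows):
orders.yr | orders.name | orders.amt | teams.amt | teams.id | teams.yr
1 | carol | 8 | 8 | 6 | 5
After GROUP BY (1 rows):
teams.amt | sum_id
8 | 6
After ORDER BY (1 rows):
teams.amt | sum_id
8 | 6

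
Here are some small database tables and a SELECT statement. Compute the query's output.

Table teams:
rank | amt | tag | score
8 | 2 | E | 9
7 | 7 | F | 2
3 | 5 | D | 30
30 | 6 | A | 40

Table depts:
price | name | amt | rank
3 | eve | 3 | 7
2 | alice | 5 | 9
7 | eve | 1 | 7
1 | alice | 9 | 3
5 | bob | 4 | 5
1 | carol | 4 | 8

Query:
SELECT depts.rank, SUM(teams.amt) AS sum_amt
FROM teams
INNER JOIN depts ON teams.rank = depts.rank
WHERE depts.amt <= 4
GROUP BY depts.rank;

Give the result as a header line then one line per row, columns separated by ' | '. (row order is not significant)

== RESULT ==
depts.rank | sum_amt
8 | 2
7 | 14

Derivation:
After JOIN depts (4 rows):
teams.rank | teams.amt | teams.tag | teams.score | depts.price | depts.name | depts.amt | depts.rank
8 | 2 | E | 9 | 1 | carol | 4 | 8
7 | 7 | F | 2 | 3 | eve | 3 | 7
7 | 7 | F | 2 | 7 | eve | 1 | 7
3 | 5 | D | 30 | 1 | alice | 9 | 3
After WHERE (3 rows):
teams.rank | teams.amt | teams.tag | teams.score | depts.price | depts.name | depts.amt | depts.rank
8 | 2 | E | 9 | 1 | carol | 4 | 8
7 | 7 | F | 2 | 3 | eve | 3 | 7
7 | 7 | F | 2 | 7 | eve | 1 | 7
After GROUP BY (2 rows):
depts.rank | sum_amt
8 | 2
7 | 14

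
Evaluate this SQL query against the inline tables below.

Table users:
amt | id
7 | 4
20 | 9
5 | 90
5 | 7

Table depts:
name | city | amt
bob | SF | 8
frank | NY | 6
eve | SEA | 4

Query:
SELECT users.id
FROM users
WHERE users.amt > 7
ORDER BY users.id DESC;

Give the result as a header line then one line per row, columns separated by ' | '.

After WHERE (1 rows):
users.amt | users.id
20 | 9
After SELECT (1 rows):
users.id
9
After ORDER BY (1 rows):
users.id
9

== RESULT ==
users.id
9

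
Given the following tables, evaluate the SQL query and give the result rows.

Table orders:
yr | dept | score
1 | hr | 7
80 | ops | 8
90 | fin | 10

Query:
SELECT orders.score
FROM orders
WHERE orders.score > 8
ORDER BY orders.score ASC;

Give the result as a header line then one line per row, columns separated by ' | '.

== RESULT ==
orders.score
10

Derivation:
After WHERE (1 rows):
orders.yr | orders.dept | orders.score
90 | fin | 10
After SELECT (1 rows):
orders.score
10
After ORDER BY (1 rows):
orders.score
10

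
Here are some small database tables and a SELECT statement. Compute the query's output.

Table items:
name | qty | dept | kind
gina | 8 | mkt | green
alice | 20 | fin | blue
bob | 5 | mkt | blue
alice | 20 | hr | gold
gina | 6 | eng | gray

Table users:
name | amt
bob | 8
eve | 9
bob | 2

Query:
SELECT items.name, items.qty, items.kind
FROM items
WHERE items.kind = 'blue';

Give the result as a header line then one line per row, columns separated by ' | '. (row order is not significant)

== RESULT ==
items.name | items.qty | items.kind
alice | 20 | blue
bob | 5 | blue

Derivation:
After WHERE (2 rows):
items.name | items.qty | items.dept | items.kind
alice | 20 | fin | blue
bob | 5 | mkt | blue
After SELECT (2 rows):
items.name | items.qty | items.kind
alice | 20 | blue
bob | 5 | blue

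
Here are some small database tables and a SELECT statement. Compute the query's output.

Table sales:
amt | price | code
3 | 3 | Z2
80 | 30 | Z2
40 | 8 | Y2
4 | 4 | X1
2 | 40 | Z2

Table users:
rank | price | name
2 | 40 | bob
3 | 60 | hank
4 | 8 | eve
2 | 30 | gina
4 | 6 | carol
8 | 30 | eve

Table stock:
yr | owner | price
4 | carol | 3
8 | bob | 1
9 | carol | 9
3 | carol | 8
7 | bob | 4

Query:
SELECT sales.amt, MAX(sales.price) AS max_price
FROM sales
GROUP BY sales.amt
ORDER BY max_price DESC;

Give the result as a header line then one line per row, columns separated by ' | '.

After GROUP BY (5 rows):
sales.amt | max_price
3 | 3
80 | 30
40 | 8
4 | 4
2 | 40
After ORDER BY (5 rows):
sales.amt | max_price
2 | 40
80 | 30
40 | 8
4 | 4
3 | 3

== RESULT ==
sales.amt | max_price
2 | 40
80 | 30
40 | 8
4 | 4
3 | 3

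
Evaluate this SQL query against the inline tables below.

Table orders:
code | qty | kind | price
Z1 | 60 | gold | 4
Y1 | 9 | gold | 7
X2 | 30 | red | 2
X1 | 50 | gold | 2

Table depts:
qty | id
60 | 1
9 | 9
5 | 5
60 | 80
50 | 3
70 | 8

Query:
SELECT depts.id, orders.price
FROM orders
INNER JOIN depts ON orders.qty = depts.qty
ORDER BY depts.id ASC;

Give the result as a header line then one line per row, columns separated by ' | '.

== RESULT ==
depts.id | orders.price
1 | 4
3 | 2
9 | 7
80 | 4

Derivation:
After JOIN depts (4 rows):
orders.code | orders.qty | orders.kind | orders.price | depts.qty | depts.id
Z1 | 60 | gold | 4 | 60 | 1
Z1 | 60 | gold | 4 | 60 | 80
Y1 | 9 | gold | 7 | 9 | 9
X1 | 50 | gold | 2 | 50 | 3
After SELECT (4 rows):
depts.id | orders.price
1 | 4
80 | 4
9 | 7
3 | 2
After ORDER BY (4 rows):
depts.id | orders.price
1 | 4
3 | 2
9 | 7
80 | 4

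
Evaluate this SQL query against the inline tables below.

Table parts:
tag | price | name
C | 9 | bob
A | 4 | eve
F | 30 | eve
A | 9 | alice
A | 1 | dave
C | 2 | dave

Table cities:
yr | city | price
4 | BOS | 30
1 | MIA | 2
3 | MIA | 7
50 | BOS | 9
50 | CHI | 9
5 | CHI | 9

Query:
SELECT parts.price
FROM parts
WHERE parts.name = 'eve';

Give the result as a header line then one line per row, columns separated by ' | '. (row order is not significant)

After WHERE (2 rows):
parts.tag | parts.price | parts.name
A | 4 | eve
F | 30 | eve
After SELECT (2 rows):
parts.price
4
30

== RESULT ==
parts.price
4
30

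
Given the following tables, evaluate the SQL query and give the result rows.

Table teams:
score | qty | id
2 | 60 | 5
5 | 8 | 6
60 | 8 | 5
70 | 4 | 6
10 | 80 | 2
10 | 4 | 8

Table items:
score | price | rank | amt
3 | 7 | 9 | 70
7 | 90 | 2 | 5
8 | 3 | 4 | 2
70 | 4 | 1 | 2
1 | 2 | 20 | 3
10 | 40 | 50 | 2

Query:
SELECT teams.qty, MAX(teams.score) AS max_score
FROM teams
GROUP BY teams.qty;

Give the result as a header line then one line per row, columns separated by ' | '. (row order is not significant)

== RESULT ==
teams.qty | max_score
60 | 2
8 | 60
4 | 70
80 | 10

Derivation:
After GROUP BY (4 rows):
teams.qty | max_score
60 | 2
8 | 60
4 | 70
80 | 10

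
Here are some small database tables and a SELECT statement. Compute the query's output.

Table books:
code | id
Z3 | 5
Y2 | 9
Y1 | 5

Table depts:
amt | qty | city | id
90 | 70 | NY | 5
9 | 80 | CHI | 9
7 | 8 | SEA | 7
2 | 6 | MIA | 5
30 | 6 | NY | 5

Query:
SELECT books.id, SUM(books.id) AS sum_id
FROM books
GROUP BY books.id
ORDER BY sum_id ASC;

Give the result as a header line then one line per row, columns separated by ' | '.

After GROUP BY (2 rows):
books.id | sum_id
5 | 10
9 | 9
After ORDER BY (2 rows):
books.id | sum_id
9 | 9
5 | 10

== RESULT ==
books.id | sum_id
9 | 9
5 | 10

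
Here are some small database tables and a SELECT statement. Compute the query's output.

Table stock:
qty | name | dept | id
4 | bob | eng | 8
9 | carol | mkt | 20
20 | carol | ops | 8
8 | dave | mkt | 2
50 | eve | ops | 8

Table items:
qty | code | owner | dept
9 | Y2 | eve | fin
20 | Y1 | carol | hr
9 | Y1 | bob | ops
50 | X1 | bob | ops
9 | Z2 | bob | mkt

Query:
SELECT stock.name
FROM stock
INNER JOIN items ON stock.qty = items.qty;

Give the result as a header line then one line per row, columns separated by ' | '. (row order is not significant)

After JOIN items (5 rows):
stock.qty | stock.name | stock.dept | stock.id | items.qty | items.code | items.owner | items.dept
9 | carol | mkt | 20 | 9 | Y2 | eve | fin
9 | carol | mkt | 20 | 9 | Y1 | bob | ops
9 | carol | mkt | 20 | 9 | Z2 | bob | mkt
20 | carol | ops | 8 | 20 | Y1 | carol | hr
50 | eve | ops | 8 | 50 | X1 | bob | ops
After SELECT (5 rows):
stock.name
carol
carol
carol
carol
eve

== RESULT ==
stock.name
carol
carol
carol
carol
eve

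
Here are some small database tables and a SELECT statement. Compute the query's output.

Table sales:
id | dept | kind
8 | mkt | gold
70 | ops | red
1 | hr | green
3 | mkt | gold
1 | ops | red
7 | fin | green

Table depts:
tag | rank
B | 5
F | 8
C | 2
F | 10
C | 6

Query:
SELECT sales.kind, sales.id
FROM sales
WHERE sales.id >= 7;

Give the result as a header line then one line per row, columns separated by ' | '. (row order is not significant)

== RESULT ==
sales.kind | sales.id
gold | 8
red | 70
green | 7

Derivation:
After WHERE (3 rows):
sales.id | sales.dept | sales.kind
8 | mkt | gold
70 | ops | red
7 | fin | green
After SELECT (3 rows):
sales.kind | sales.id
gold | 8
red | 70
green | 7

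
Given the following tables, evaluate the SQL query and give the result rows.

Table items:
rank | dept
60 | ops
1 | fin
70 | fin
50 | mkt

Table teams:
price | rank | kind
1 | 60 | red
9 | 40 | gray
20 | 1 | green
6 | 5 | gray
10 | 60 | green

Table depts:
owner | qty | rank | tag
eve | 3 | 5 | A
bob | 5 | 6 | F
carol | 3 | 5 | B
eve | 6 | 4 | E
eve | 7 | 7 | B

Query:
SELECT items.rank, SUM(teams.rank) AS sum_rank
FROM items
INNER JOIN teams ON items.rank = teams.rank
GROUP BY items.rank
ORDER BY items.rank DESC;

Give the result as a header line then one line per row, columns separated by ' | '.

== RESULT ==
items.rank | sum_rank
60 | 120
1 | 1

Derivation:
After JOIN teams (3 rows):
items.rank | items.dept | teams.price | teams.rank | teams.kind
60 | ops | 1 | 60 | red
60 | ops | 10 | 60 | green
1 | fin | 20 | 1 | green
After GROUP BY (2 rows):
items.rank | sum_rank
60 | 120
1 | 1
After ORDER BY (2 rows):
items.rank | sum_rank
60 | 120
1 | 1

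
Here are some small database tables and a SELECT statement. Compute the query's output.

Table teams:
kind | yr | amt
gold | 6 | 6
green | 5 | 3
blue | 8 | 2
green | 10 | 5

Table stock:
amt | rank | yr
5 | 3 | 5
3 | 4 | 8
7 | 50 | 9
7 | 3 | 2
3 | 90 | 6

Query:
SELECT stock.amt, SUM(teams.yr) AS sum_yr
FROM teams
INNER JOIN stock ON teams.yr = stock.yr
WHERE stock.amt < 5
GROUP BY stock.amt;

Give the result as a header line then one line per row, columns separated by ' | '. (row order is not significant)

After JOIN stock (3 rows):
teams.kind | teams.yr | teams.amt | stock.amt | stock.rank | stock.yr
gold | 6 | 6 | 3 | 90 | 6
green | 5 | 3 | 5 | 3 | 5
blue | 8 | 2 | 3 | 4 | 8
After WHERE (2 rows):
teams.kind | teams.yr | teams.amt | stock.amt | stock.rank | stock.yr
gold | 6 | 6 | 3 | 90 | 6
blue | 8 | 2 | 3 | 4 | 8
After GROUP BY (1 rows):
stock.amt | sum_yr
3 | 14

== RESULT ==
stock.amt | sum_yr
3 | 14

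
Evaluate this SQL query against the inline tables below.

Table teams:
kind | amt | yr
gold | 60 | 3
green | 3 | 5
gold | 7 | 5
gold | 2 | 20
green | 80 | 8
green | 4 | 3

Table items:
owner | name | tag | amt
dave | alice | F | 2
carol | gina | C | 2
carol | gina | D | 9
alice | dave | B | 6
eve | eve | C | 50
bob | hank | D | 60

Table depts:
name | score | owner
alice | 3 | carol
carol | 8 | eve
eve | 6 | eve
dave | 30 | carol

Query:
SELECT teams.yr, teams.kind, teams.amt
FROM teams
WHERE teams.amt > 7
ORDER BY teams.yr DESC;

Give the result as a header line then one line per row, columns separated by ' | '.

== RESULT ==
teams.yr | teams.kind | teams.amt
8 | green | 80
3 | gold | 60

Derivation:
After WHERE (2 rows):
teams.kind | teams.amt | teams.yr
gold | 60 | 3
green | 80 | 8
After SELECT (2 rows):
teams.yr | teams.kind | teams.amt
3 | gold | 60
8 | green | 80
After ORDER BY (2 rows):
teams.yr | teams.kind | teams.amt
8 | green | 80
3 | gold | 60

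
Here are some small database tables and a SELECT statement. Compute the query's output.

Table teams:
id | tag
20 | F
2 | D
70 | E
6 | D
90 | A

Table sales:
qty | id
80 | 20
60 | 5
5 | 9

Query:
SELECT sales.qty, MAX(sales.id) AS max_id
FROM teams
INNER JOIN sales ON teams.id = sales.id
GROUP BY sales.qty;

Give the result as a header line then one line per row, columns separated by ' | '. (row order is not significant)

== RESULT ==
sales.qty | max_id
80 | 20

Derivation:
After JOIN sales (1 rows):
teams.id | teams.tag | sales.qty | sales.id
20 | F | 80 | 20
After GROUP BY (1 rows):
sales.qty | max_id
80 | 20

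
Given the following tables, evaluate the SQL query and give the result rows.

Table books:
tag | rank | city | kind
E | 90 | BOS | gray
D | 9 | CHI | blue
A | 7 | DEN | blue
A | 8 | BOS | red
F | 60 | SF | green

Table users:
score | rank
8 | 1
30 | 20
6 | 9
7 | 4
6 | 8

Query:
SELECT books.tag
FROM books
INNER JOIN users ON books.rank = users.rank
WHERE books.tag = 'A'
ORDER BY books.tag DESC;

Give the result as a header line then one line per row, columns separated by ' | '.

After JOIN users (2 rows):
books.tag | books.rank | books.city | books.kind | users.score | users.rank
D | 9 | CHI | blue | 6 | 9
A | 8 | BOS | red | 6 | 8
After WHERE (1 rows):
books.tag | books.rank | books.city | books.kind | users.score | users.rank
A | 8 | BOS | red | 6 | 8
After SELECT (1 rows):
books.tag
A
After ORDER BY (1 rows):
books.tag
A

== RESULT ==
books.tag
A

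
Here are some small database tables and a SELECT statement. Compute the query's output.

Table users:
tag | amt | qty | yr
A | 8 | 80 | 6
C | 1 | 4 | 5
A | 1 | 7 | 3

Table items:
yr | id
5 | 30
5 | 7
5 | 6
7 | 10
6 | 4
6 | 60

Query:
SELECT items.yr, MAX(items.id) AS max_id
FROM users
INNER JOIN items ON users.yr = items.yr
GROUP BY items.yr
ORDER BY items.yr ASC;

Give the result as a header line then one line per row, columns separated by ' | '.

After JOIN items (5 rows):
users.tag | users.amt | users.qty | users.yr | items.yr | items.id
A | 8 | 80 | 6 | 6 | 4
A | 8 | 80 | 6 | 6 | 60
C | 1 | 4 | 5 | 5 | 30
C | 1 | 4 | 5 | 5 | 7
C | 1 | 4 | 5 | 5 | 6
After GROUP BY (2 rows):
items.yr | max_id
6 | 60
5 | 30
After ORDER BY (2 rows):
items.yr | max_id
5 | 30
6 | 60

== RESULT ==
items.yr | max_id
5 | 30
6 | 60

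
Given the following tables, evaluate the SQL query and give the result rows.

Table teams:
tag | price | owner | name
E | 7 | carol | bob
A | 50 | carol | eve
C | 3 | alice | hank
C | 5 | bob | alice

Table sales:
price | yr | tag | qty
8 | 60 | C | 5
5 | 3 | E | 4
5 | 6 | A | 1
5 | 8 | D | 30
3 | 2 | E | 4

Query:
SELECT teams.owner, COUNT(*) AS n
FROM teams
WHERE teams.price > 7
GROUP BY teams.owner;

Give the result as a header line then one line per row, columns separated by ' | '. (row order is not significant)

After WHERE (1 rows):
teams.tag | teams.price | teams.owner | teams.name
A | 50 | carol | eve
After GROUP BY (1 rows):
teams.owner | n
carol | 1

== RESULT ==
teams.owner | n
carol | 1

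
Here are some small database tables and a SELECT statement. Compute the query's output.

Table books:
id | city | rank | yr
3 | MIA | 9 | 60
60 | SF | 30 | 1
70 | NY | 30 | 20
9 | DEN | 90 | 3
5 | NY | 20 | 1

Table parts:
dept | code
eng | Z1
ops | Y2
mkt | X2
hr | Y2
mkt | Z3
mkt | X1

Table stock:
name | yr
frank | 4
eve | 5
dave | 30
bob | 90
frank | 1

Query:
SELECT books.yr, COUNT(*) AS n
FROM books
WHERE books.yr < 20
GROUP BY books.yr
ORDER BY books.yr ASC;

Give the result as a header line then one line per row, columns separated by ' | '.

After WHERE (3 rows):
books.id | books.city | books.rank | books.yr
60 | SF | 30 | 1
9 | DEN | 90 | 3
5 | NY | 20 | 1
After GROUP BY (2 rows):
books.yr | n
1 | 2
3 | 1
After ORDER BY (2 rows):
books.yr | n
1 | 2
3 | 1

== RESULT ==
books.yr | n
1 | 2
3 | 1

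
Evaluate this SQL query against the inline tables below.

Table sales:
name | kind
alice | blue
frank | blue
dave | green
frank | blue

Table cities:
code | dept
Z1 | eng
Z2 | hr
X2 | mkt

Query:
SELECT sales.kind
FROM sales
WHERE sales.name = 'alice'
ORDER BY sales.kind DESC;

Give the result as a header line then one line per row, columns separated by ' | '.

== RESULT ==
sales.kind
blue

Derivation:
After WHERE (1 rows):
sales.name | sales.kind
alice | blue
After SELECT (1 rows):
sales.kind
blue
After ORDER BY (1 rows):
sales.kind
blue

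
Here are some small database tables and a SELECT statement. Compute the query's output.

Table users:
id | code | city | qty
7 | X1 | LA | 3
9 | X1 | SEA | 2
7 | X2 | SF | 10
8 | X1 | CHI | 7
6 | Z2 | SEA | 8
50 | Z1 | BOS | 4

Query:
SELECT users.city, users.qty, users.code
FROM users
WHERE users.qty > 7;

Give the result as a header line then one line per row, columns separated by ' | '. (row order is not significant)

After WHERE (2 rows):
users.id | users.code | users.city | users.qty
7 | X2 | SF | 10
6 | Z2 | SEA | 8
After SELECT (2 rows):
users.city | users.qty | users.code
SF | 10 | X2
SEA | 8 | Z2

== RESULT ==
users.city | users.qty | users.code
SF | 10 | X2
SEA | 8 | Z2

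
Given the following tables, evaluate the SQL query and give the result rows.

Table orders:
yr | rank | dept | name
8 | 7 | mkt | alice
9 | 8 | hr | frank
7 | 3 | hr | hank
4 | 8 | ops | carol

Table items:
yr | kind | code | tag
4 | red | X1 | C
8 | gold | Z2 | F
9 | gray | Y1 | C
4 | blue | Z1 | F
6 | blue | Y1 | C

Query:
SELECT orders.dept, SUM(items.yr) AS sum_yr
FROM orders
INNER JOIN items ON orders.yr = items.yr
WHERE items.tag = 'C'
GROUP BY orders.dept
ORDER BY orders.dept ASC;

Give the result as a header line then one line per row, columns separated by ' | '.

After JOIN items (4 rows):
orders.yr | orders.rank | orders.dept | orders.name | items.yr | items.kind | items.code | items.tag
8 | 7 | mkt | alice | 8 | gold | Z2 | F
9 | 8 | hr | frank | 9 | gray | Y1 | C
4 | 8 | ops | carol | 4 | red | X1 | C
4 | 8 | ops | carol | 4 | blue | Z1 | F
After WHERE (2 rows):
orders.yr | orders.rank | orders.dept | orders.name | items.yr | items.kind | items.code | items.tag
9 | 8 | hr | frank | 9 | gray | Y1 | C
4 | 8 | ops | carol | 4 | red | X1 | C
After GROUP BY (2 rows):
orders.dept | sum_yr
hr | 9
ops | 4
After ORDER BY (2 rows):
orders.dept | sum_yr
hr | 9
ops | 4

== RESULT ==
orders.dept | sum_yr
hr | 9
ops | 4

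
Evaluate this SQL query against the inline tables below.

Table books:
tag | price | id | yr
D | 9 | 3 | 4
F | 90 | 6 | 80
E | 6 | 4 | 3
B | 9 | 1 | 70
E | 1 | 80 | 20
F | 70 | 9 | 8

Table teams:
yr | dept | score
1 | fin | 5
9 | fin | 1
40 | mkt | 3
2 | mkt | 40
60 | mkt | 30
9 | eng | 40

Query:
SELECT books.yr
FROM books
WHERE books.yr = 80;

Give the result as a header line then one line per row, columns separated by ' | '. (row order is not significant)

== RESULT ==
books.yr
80

Derivation:
After WHERE (1 rows):
books.tag | books.price | books.id | books.yr
F | 90 | 6 | 80
After SELECT (1 rows):
books.yr
80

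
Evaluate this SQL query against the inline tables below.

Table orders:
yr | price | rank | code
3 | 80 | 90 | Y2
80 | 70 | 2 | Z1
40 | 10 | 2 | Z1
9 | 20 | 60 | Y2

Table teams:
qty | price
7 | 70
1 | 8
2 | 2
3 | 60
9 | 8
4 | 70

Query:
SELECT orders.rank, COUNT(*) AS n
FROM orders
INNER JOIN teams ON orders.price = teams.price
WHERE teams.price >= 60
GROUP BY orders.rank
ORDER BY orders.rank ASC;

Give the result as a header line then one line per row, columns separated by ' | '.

After JOIN teams (2 rows):
orders.yr | orders.price | orders.rank | orders.code | teams.qty | teams.price
80 | 70 | 2 | Z1 | 7 | 70
80 | 70 | 2 | Z1 | 4 | 70
After WHERE (2 rows):
orders.yr | orders.price | orders.rank | orders.code | teams.qty | teams.price
80 | 70 | 2 | Z1 | 7 | 70
80 | 70 | 2 | Z1 | 4 | 70
After GROUP BY (1 rows):
orders.rank | n
2 | 2
After ORDER BY (1 rows):
orders.rank | n
2 | 2

== RESULT ==
orders.rank | n
2 | 2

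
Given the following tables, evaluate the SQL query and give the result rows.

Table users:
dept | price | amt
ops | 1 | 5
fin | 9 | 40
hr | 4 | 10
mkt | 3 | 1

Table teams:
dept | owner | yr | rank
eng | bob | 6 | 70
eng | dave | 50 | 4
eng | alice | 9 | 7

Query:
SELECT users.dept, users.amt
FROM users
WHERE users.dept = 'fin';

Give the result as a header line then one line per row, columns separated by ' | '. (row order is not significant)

After WHERE (1 rows):
users.dept | users.price | users.amt
fin | 9 | 40
After SELECT (1 rows):
users.dept | users.amt
fin | 40

== RESULT ==
users.dept | users.amt
fin | 40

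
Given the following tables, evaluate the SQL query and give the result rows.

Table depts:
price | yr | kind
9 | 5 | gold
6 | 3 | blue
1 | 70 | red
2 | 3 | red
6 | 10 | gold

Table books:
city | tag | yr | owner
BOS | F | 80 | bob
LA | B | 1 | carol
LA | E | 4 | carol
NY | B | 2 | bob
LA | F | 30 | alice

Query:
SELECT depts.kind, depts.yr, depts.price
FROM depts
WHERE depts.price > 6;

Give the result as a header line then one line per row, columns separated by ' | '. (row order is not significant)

== RESULT ==
depts.kind | depts.yr | depts.price
gold | 5 | 9

Derivation:
After WHERE (1 rows):
depts.price | depts.yr | depts.kind
9 | 5 | gold
After SELECT (1 rows):
depts.kind | depts.yr | depts.price
gold | 5 | 9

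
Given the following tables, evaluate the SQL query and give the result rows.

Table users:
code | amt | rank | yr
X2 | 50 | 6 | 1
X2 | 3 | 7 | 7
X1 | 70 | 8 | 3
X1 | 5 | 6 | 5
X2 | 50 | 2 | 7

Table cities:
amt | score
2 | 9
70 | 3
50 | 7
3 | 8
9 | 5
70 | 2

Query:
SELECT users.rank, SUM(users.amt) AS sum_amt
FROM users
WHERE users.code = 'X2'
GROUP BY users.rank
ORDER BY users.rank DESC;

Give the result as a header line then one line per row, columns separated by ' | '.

After WHERE (3 rows):
users.code | users.amt | users.rank | users.yr
X2 | 50 | 6 | 1
X2 | 3 | 7 | 7
X2 | 50 | 2 | 7
After GROUP BY (3 rows):
users.rank | sum_amt
6 | 50
7 | 3
2 | 50
After ORDER BY (3 rows):
users.rank | sum_amt
7 | 3
6 | 50
2 | 50

== RESULT ==
users.rank | sum_amt
7 | 3
6 | 50
2 | 50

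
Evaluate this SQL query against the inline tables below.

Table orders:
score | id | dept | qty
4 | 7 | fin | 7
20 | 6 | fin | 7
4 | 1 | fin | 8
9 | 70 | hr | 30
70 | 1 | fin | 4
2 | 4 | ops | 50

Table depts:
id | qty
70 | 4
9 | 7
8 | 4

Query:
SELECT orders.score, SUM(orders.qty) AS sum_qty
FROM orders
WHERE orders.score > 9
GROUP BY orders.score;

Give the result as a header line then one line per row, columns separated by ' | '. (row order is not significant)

After WHERE (2 rows):
orders.score | orders.id | orders.dept | orders.qty
20 | 6 | fin | 7
70 | 1 | fin | 4
After GROUP BY (2 rows):
orders.score | sum_qty
20 | 7
70 | 4

== RESULT ==
orders.score | sum_qty
20 | 7
70 | 4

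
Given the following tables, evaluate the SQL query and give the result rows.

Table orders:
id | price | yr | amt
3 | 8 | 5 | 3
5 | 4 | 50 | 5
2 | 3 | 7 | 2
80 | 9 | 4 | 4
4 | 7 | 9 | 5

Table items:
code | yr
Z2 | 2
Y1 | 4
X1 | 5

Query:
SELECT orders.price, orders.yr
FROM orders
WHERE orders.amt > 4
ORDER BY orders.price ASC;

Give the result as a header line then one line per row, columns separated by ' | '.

After WHERE (2 rows):
orders.id | orders.price | orders.yr | orders.amt
5 | 4 | 50 | 5
4 | 7 | 9 | 5
After SELECT (2 rows):
orders.price | orders.yr
4 | 50
7 | 9
After ORDER BY (2 rows):
orders.price | orders.yr
4 | 50
7 | 9

== RESULT ==
orders.price | orders.yr
4 | 50
7 | 9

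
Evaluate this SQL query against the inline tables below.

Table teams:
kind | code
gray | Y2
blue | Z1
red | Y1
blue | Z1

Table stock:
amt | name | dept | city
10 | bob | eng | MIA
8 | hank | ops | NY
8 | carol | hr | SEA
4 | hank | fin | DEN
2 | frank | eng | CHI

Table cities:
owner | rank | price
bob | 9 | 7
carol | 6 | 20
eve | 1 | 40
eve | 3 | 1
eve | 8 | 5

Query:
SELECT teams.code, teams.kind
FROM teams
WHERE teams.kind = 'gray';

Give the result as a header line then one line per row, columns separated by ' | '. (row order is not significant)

After WHERE (1 rows):
teams.kind | teams.code
gray | Y2
After SELECT (1 rows):
teams.code | teams.kind
Y2 | gray

== RESULT ==
teams.code | teams.kind
Y2 | gray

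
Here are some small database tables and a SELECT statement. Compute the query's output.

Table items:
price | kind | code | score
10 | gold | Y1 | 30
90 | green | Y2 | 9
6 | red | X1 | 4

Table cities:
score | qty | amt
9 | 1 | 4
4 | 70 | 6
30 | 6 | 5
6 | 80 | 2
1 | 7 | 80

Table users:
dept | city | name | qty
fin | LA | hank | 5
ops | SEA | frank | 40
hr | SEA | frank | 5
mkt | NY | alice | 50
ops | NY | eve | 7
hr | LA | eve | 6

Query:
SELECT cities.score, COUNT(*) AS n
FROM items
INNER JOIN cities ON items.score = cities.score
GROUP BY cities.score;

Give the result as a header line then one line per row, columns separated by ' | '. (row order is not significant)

After JOIN cities (3 rows):
items.price | items.kind | items.code | items.score | cities.score | cities.qty | cities.amt
10 | gold | Y1 | 30 | 30 | 6 | 5
90 | green | Y2 | 9 | 9 | 1 | 4
6 | red | X1 | 4 | 4 | 70 | 6
After GROUP BY (3 rows):
cities.score | n
30 | 1
9 | 1
4 | 1

== RESULT ==
cities.score | n
30 | 1
9 | 1
4 | 1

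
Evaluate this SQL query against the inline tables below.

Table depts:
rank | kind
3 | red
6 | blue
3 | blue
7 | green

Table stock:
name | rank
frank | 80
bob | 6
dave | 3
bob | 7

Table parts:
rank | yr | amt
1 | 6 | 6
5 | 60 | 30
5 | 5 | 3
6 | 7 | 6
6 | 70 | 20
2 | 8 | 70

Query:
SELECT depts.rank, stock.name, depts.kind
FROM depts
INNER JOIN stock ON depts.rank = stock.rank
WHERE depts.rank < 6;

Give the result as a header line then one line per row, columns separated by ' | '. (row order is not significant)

After JOIN stock (4 rows):
depts.rank | depts.kind | stock.name | stock.rank
3 | red | dave | 3
6 | blue | bob | 6
3 | blue | dave | 3
7 | green | bob | 7
After WHERE (2 rows):
depts.rank | depts.kind | stock.name | stock.rank
3 | red | dave | 3
3 | blue | dave | 3
After SELECT (2 rows):
depts.rank | stock.name | depts.kind
3 | dave | red
3 | dave | blue

== RESULT ==
depts.rank | stock.name | depts.kind
3 | dave | red
3 | dave | blue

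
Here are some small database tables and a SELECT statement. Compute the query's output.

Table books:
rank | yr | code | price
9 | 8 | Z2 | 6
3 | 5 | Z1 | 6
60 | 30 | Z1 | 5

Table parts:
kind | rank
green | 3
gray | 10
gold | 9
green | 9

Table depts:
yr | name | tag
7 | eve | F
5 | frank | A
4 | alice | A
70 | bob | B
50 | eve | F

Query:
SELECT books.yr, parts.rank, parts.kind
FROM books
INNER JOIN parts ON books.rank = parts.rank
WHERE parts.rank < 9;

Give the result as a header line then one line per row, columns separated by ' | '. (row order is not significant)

== RESULT ==
books.yr | parts.rank | parts.kind
5 | 3 | green

Derivation:
After JOIN parts (3 rows):
books.rank | books.yr | books.code | books.price | parts.kind | parts.rank
9 | 8 | Z2 | 6 | gold | 9
9 | 8 | Z2 | 6 | green | 9
3 | 5 | Z1 | 6 | green | 3
After WHERE (1 rows):
books.rank | books.yr | books.code | books.price | parts.kind | parts.rank
3 | 5 | Z1 | 6 | green | 3
After SELECT (1 rows):
books.yr | parts.rank | parts.kind
5 | 3 | green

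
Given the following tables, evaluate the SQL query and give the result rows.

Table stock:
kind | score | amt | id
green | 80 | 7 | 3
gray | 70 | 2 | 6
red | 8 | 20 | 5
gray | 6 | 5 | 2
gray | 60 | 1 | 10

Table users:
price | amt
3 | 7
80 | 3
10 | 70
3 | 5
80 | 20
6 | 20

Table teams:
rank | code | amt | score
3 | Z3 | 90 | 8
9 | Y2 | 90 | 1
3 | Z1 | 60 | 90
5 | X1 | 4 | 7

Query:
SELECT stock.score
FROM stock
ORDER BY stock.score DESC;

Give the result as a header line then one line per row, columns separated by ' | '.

After SELECT (5 rows):
stock.score
80
70
8
6
60
After ORDER BY (5 rows):
stock.score
80
70
60
8
6

== RESULT ==
stock.score
80
70
60
8
6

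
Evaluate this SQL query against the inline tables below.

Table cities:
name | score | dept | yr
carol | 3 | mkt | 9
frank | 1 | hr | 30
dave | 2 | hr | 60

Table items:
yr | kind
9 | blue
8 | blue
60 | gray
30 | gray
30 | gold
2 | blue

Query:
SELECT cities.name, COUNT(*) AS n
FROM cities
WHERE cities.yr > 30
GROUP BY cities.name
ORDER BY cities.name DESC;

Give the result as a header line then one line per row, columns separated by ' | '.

After WHERE (1 rows):
cities.name | cities.score | cities.dept | cities.yr
dave | 2 | hr | 60
After GROUP BY (1 rows):
cities.name | n
dave | 1
After ORDER BY (1 rows):
cities.name | n
dave | 1

== RESULT ==
cities.name | n
dave | 1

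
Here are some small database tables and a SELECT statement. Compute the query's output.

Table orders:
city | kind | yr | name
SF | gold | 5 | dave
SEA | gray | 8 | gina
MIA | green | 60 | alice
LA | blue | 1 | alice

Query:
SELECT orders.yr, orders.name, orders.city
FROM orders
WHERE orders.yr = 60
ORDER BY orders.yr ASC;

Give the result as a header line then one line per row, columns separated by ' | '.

After WHERE (1 rows):
orders.city | orders.kind | orders.yr | orders.name
MIA | green | 60 | alice
After SELECT (1 rows):
orders.yr | orders.name | orders.city
60 | alice | MIA
After ORDER BY (1 rows):
orders.yr | orders.name | orders.city
60 | alice | MIA

== RESULT ==
orders.yr | orders.name | orders.city
60 | alice | MIA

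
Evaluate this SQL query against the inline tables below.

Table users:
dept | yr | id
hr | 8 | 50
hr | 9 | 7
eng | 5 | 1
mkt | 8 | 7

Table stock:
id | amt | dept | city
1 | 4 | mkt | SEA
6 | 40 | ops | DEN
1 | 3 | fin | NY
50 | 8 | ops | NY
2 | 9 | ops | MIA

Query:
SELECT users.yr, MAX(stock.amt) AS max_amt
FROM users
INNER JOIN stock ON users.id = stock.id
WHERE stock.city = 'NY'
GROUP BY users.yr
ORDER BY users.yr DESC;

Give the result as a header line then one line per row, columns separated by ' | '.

== RESULT ==
users.yr | max_amt
8 | 8
5 | 3

Derivation:
After JOIN stock (3 rows):
users.dept | users.yr | users.id | stock.id | stock.amt | stock.dept | stock.city
hr | 8 | 50 | 50 | 8 | ops | NY
eng | 5 | 1 | 1 | 4 | mkt | SEA
eng | 5 | 1 | 1 | 3 | fin | NY
After WHERE (2 rows):
users.dept | users.yr | users.id | stock.id | stock.amt | stock.dept | stock.city
hr | 8 | 50 | 50 | 8 | ops | NY
eng | 5 | 1 | 1 | 3 | fin | NY
After GROUP BY (2 rows):
users.yr | max_amt
8 | 8
5 | 3
After ORDER BY (2 rows):
users.yr | max_amt
8 | 8
5 | 3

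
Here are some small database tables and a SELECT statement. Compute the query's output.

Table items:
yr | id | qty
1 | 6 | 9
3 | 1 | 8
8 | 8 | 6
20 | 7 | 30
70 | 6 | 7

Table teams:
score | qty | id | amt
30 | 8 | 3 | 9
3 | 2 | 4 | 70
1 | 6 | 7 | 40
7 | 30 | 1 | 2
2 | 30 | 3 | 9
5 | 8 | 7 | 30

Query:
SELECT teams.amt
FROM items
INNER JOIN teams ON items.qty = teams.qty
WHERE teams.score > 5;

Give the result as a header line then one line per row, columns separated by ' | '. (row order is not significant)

== RESULT ==
teams.amt
9
2

Derivation:
After JOIN teams (5 rows):
items.yr | items.id | items.qty | teams.score | teams.qty | teams.id | teams.amt
3 | 1 | 8 | 30 | 8 | 3 | 9
3 | 1 | 8 | 5 | 8 | 7 | 30
8 | 8 | 6 | 1 | 6 | 7 | 40
20 | 7 | 30 | 7 | 30 | 1 | 2
20 | 7 | 30 | 2 | 30 | 3 | 9
After WHERE (2 rows):
items.yr | items.id | items.qty | teams.score | teams.qty | teams.id | teams.amt
3 | 1 | 8 | 30 | 8 | 3 | 9
20 | 7 | 30 | 7 | 30 | 1 | 2
After SELECT (2 rows):
teams.amt
9
2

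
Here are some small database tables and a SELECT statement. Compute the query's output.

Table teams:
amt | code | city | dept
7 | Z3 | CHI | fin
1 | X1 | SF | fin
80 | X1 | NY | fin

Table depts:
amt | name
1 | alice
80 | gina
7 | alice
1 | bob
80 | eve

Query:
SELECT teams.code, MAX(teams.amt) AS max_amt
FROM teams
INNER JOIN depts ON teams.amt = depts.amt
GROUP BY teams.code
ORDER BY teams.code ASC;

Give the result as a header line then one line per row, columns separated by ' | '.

== RESULT ==
teams.code | max_amt
X1 | 80
Z3 | 7

Derivation:
After JOIN depts (5 rows):
teams.amt | teams.code | teams.city | teams.dept | depts.amt | depts.name
7 | Z3 | CHI | fin | 7 | alice
1 | X1 | SF | fin | 1 | alice
1 | X1 | SF | fin | 1 | bob
80 | X1 | NY | fin | 80 | gina
80 | X1 | NY | fin | 80 | eve
After GROUP BY (2 rows):
teams.code | max_amt
Z3 | 7
X1 | 80
After ORDER BY (2 rows):
teams.code | max_amt
X1 | 80
Z3 | 7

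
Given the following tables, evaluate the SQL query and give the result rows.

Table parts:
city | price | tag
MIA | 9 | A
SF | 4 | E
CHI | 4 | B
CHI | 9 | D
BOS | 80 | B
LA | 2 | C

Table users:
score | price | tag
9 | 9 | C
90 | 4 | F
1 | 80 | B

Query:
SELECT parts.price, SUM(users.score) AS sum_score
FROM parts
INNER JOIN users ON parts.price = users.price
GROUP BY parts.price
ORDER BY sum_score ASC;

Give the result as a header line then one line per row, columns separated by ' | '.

After JOIN users (5 rows):
parts.city | parts.price | parts.tag | users.score | users.price | users.tag
MIA | 9 | A | 9 | 9 | C
SF | 4 | E | 90 | 4 | F
CHI | 4 | B | 90 | 4 | F
CHI | 9 | D | 9 | 9 | C
BOS | 80 | B | 1 | 80 | B
After GROUP BY (3 rows):
parts.price | sum_score
9 | 18
4 | 180
80 | 1
After ORDER BY (3 rows):
parts.price | sum_score
80 | 1
9 | 18
4 | 180

== RESULT ==
parts.price | sum_score
80 | 1
9 | 18
4 | 180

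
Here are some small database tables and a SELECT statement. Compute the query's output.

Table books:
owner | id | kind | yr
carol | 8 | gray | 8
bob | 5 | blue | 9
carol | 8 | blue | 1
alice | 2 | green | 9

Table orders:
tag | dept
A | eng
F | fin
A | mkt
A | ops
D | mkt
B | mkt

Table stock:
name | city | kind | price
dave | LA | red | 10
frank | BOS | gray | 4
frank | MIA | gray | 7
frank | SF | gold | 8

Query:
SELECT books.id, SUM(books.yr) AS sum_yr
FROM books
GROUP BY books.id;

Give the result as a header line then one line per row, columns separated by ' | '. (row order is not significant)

After GROUP BY (3 rows):
books.id | sum_yr
8 | 9
5 | 9
2 | 9

== RESULT ==
books.id | sum_yr
8 | 9
5 | 9
2 | 9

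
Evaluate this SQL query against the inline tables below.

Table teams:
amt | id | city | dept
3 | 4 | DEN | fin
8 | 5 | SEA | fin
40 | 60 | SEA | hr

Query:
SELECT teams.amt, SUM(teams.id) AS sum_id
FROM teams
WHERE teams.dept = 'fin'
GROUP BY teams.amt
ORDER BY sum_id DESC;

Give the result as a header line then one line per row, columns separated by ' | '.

After WHERE (2 rows):
teams.amt | teams.id | teams.city | teams.dept
3 | 4 | DEN | fin
8 | 5 | SEA | fin
After GROUP BY (2 rows):
teams.amt | sum_id
3 | 4
8 | 5
After ORDER BY (2 rows):
teams.amt | sum_id
8 | 5
3 | 4

== RESULT ==
teams.amt | sum_id
8 | 5
3 | 4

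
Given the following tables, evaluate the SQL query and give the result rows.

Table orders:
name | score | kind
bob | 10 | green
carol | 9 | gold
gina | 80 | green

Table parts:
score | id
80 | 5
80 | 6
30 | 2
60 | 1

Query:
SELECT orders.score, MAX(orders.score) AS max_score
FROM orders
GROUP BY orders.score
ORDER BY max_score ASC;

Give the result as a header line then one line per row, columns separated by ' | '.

After GROUP BY (3 rows):
orders.score | max_score
10 | 10
9 | 9
80 | 80
After ORDER BY (3 rows):
orders.score | max_score
9 | 9
10 | 10
80 | 80

== RESULT ==
orders.score | max_score
9 | 9
10 | 10
80 | 80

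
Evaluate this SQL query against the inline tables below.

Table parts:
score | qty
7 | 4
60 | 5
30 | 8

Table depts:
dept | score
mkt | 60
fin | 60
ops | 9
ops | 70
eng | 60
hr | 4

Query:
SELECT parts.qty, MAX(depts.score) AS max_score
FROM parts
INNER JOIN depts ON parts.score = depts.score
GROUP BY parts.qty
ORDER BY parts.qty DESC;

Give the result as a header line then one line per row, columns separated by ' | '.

After JOIN depts (3 rows):
parts.score | parts.qty | depts.dept | depts.score
60 | 5 | mkt | 60
60 | 5 | fin | 60
60 | 5 | eng | 60
After GROUP BY (1 rows):
parts.qty | max_score
5 | 60
After ORDER BY (1 rows):
parts.qty | max_score
5 | 60

== RESULT ==
parts.qty | max_score
5 | 60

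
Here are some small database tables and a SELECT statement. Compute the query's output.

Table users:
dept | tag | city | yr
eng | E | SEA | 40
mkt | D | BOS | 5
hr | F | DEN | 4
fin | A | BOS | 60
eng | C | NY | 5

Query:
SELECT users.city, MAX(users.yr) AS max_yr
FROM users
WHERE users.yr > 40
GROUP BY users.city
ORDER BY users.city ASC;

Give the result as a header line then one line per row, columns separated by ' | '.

After WHERE (1 rows):
users.dept | users.tag | users.city | users.yr
fin | A | BOS | 60
After GROUP BY (1 rows):
users.city | max_yr
BOS | 60
After ORDER BY (1 rows):
users.city | max_yr
BOS | 60

== RESULT ==
users.city | max_yr
BOS | 60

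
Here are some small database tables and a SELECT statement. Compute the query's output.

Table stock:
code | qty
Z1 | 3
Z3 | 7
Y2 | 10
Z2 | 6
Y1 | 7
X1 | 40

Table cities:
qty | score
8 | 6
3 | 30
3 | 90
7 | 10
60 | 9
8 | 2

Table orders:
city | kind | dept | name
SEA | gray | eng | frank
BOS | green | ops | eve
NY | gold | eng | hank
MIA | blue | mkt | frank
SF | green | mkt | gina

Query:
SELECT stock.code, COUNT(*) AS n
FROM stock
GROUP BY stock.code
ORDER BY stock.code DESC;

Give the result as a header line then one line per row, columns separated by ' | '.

== RESULT ==
stock.code | n
Z3 | 1
Z2 | 1
Z1 | 1
Y2 | 1
Y1 | 1
X1 | 1

Derivation:
After GROUP BY (6 rows):
stock.code | n
Z1 | 1
Z3 | 1
Y2 | 1
Z2 | 1
Y1 | 1
X1 | 1
After ORDER BY (6 rows):
stock.code | n
Z3 | 1
Z2 | 1
Z1 | 1
Y2 | 1
Y1 | 1
X1 | 1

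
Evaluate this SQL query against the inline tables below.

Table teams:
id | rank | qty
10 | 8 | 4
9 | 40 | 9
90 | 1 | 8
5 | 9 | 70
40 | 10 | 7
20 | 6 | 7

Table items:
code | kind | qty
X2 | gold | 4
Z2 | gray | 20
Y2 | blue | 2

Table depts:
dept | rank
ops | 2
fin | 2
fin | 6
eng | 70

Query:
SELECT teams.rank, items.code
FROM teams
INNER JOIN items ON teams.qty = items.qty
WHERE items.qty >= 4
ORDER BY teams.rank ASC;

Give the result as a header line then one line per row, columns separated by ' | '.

After JOIN items (1 rows):
teams.id | teams.rank | teams.qty | items.code | items.kind | items.qty
10 | 8 | 4 | X2 | gold | 4
After WHERE (1 rows):
teams.id | teams.rank | teams.qty | items.code | items.kind | items.qty
10 | 8 | 4 | X2 | gold | 4
After SELECT (1 rows):
teams.rank | items.code
8 | X2
After ORDER BY (1 rows):
teams.rank | items.code
8 | X2

== RESULT ==
teams.rank | items.code
8 | X2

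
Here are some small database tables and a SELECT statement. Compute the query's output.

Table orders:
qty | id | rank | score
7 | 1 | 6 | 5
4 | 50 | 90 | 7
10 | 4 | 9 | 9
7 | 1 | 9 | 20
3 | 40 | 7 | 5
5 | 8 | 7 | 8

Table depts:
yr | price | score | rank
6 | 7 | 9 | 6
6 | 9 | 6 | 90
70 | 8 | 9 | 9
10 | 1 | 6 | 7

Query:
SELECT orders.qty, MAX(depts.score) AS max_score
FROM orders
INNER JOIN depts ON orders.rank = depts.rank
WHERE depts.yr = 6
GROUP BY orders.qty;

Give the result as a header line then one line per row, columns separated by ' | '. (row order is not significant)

After JOIN depts (6 rows):
orders.qty | orders.id | orders.rank | orders.score | depts.yr | depts.price | depts.score | depts.rank
7 | 1 | 6 | 5 | 6 | 7 | 9 | 6
4 | 50 | 90 | 7 | 6 | 9 | 6 | 90
10 | 4 | 9 | 9 | 70 | 8 | 9 | 9
7 | 1 | 9 | 20 | 70 | 8 | 9 | 9
3 | 40 | 7 | 5 | 10 | 1 | 6 | 7
5 | 8 | 7 | 8 | 10 | 1 | 6 | 7
After WHERE (2 rows):
orders.qty | orders.id | orders.rank | orders.score | depts.yr | depts.price | depts.score | depts.rank
7 | 1 | 6 | 5 | 6 | 7 | 9 | 6
4 | 50 | 90 | 7 | 6 | 9 | 6 | 90
After GROUP BY (2 rows):
orders.qty | max_score
7 | 9
4 | 6

== RESULT ==
orders.qty | max_score
7 | 9
4 | 6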